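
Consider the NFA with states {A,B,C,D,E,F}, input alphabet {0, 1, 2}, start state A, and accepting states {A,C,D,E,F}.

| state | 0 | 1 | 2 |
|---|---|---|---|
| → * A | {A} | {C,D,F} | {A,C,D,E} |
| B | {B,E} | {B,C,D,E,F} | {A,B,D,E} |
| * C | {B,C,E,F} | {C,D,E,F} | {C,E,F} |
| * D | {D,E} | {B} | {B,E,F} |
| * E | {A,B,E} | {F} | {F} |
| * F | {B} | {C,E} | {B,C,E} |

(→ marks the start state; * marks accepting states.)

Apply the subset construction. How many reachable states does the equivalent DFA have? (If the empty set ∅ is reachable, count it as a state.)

7

Start state of the DFA: {A}.
{A} --0--> {A}  [seen]
{A} --1--> {C,D,F}  [new]
{A} --2--> {A,C,D,E}  [new]
{C,D,F} --0--> {B,C,D,E,F}  [new]
{C,D,F} --1--> {B,C,D,E,F}  [seen]
{C,D,F} --2--> {B,C,E,F}  [new]
{A,C,D,E} --0--> {A,B,C,D,E,F}  [new]
{A,C,D,E} --1--> {B,C,D,E,F}  [seen]
{A,C,D,E} --2--> {A,B,C,D,E,F}  [seen]
{B,C,D,E,F} --0--> {A,B,C,D,E,F}  [seen]
{B,C,D,E,F} --1--> {B,C,D,E,F}  [seen]
{B,C,D,E,F} --2--> {A,B,C,D,E,F}  [seen]
{B,C,E,F} --0--> {A,B,C,E,F}  [new]
{B,C,E,F} --1--> {B,C,D,E,F}  [seen]
{B,C,E,F} --2--> {A,B,C,D,E,F}  [seen]
{A,B,C,D,E,F} --0--> {A,B,C,D,E,F}  [seen]
{A,B,C,D,E,F} --1--> {B,C,D,E,F}  [seen]
{A,B,C,D,E,F} --2--> {A,B,C,D,E,F}  [seen]
{A,B,C,E,F} --0--> {A,B,C,E,F}  [seen]
{A,B,C,E,F} --1--> {B,C,D,E,F}  [seen]
{A,B,C,E,F} --2--> {A,B,C,D,E,F}  [seen]
Reachable DFA states: {A}, {C,D,F}, {A,C,D,E}, {B,C,D,E,F}, {B,C,E,F}, {A,B,C,D,E,F}, {A,B,C,E,F}.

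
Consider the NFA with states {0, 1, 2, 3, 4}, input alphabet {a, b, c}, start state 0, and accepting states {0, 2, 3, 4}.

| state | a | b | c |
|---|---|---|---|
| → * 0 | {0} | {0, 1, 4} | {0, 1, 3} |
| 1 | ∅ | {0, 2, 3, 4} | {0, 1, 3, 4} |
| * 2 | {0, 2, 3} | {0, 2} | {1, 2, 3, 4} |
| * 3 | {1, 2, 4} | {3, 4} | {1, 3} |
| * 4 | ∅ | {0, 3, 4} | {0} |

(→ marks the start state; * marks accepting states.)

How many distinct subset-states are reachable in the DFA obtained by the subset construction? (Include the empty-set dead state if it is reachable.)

Start state of the DFA: {0}.
{0} --a--> {0}  [seen]
{0} --b--> {0, 1, 4}  [new]
{0} --c--> {0, 1, 3}  [new]
{0, 1, 4} --a--> {0}  [seen]
{0, 1, 4} --b--> {0, 1, 2, 3, 4}  [new]
{0, 1, 4} --c--> {0, 1, 3, 4}  [new]
{0, 1, 3} --a--> {0, 1, 2, 4}  [new]
{0, 1, 3} --b--> {0, 1, 2, 3, 4}  [seen]
{0, 1, 3} --c--> {0, 1, 3, 4}  [seen]
{0, 1, 2, 3, 4} --a--> {0, 1, 2, 3, 4}  [seen]
{0, 1, 2, 3, 4} --b--> {0, 1, 2, 3, 4}  [seen]
{0, 1, 2, 3, 4} --c--> {0, 1, 2, 3, 4}  [seen]
{0, 1, 3, 4} --a--> {0, 1, 2, 4}  [seen]
{0, 1, 3, 4} --b--> {0, 1, 2, 3, 4}  [seen]
{0, 1, 3, 4} --c--> {0, 1, 3, 4}  [seen]
{0, 1, 2, 4} --a--> {0, 2, 3}  [new]
{0, 1, 2, 4} --b--> {0, 1, 2, 3, 4}  [seen]
{0, 1, 2, 4} --c--> {0, 1, 2, 3, 4}  [seen]
{0, 2, 3} --a--> {0, 1, 2, 3, 4}  [seen]
{0, 2, 3} --b--> {0, 1, 2, 3, 4}  [seen]
{0, 2, 3} --c--> {0, 1, 2, 3, 4}  [seen]
Reachable DFA states: {0}, {0, 1, 4}, {0, 1, 3}, {0, 1, 2, 3, 4}, {0, 1, 3, 4}, {0, 1, 2, 4}, {0, 2, 3}.

7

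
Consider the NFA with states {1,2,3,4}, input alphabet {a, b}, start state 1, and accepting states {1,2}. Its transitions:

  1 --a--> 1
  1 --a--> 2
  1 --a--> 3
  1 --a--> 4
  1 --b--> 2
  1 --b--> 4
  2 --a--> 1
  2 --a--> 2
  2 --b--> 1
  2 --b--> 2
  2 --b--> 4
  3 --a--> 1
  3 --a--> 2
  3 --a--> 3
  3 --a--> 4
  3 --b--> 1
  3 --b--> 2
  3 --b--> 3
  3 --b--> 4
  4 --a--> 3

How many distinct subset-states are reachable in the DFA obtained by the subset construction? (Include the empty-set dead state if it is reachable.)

5

Start state of the DFA: {1}.
{1} --a--> {1,2,3,4}  [new]
{1} --b--> {2,4}  [new]
{1,2,3,4} --a--> {1,2,3,4}  [seen]
{1,2,3,4} --b--> {1,2,3,4}  [seen]
{2,4} --a--> {1,2,3}  [new]
{2,4} --b--> {1,2,4}  [new]
{1,2,3} --a--> {1,2,3,4}  [seen]
{1,2,3} --b--> {1,2,3,4}  [seen]
{1,2,4} --a--> {1,2,3,4}  [seen]
{1,2,4} --b--> {1,2,4}  [seen]
Reachable DFA states: {1}, {1,2,3,4}, {2,4}, {1,2,3}, {1,2,4}.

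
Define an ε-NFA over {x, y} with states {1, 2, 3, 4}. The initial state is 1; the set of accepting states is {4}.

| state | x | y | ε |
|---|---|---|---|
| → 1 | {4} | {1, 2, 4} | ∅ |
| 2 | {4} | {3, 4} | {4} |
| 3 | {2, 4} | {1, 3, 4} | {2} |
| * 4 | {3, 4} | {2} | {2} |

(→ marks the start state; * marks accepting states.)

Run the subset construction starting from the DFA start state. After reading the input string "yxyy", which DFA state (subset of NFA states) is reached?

Start: {1}.
δ(1,y) = {1, 2, 4}.
Union: {1, 2, 4}.
After y: {1, 2, 4}.
δ(1,x) = {4}; δ(2,x) = {4}; δ(4,x) = {3, 4}.
Union: {3, 4}.
ε-closure gives {2, 3, 4}.
After x: {2, 3, 4}.
δ(2,y) = {3, 4}; δ(3,y) = {1, 3, 4}; δ(4,y) = {2}.
Union: {1, 2, 3, 4}.
After y: {1, 2, 3, 4}.
δ(1,y) = {1, 2, 4}; δ(2,y) = {3, 4}; δ(3,y) = {1, 3, 4}; δ(4,y) = {2}.
Union: {1, 2, 3, 4}.
After y: {1, 2, 3, 4}.

{1, 2, 3, 4}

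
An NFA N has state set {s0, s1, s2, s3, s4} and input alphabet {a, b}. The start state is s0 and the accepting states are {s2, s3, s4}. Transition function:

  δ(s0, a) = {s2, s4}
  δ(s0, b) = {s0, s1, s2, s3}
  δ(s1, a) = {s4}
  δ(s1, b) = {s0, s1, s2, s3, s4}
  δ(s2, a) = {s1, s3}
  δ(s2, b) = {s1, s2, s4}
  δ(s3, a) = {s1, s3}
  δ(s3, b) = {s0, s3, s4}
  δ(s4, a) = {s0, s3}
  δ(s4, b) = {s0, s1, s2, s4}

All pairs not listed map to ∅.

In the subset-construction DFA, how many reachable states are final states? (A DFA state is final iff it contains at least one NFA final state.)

Start state of the DFA: {s0}.
{s0} --a--> {s2, s4}  [new]
{s0} --b--> {s0, s1, s2, s3}  [new]
{s2, s4} --a--> {s0, s1, s3}  [new]
{s2, s4} --b--> {s0, s1, s2, s4}  [new]
{s0, s1, s2, s3} --a--> {s1, s2, s3, s4}  [new]
{s0, s1, s2, s3} --b--> {s0, s1, s2, s3, s4}  [new]
{s0, s1, s3} --a--> {s1, s2, s3, s4}  [seen]
{s0, s1, s3} --b--> {s0, s1, s2, s3, s4}  [seen]
{s0, s1, s2, s4} --a--> {s0, s1, s2, s3, s4}  [seen]
{s0, s1, s2, s4} --b--> {s0, s1, s2, s3, s4}  [seen]
{s1, s2, s3, s4} --a--> {s0, s1, s3, s4}  [new]
{s1, s2, s3, s4} --b--> {s0, s1, s2, s3, s4}  [seen]
{s0, s1, s2, s3, s4} --a--> {s0, s1, s2, s3, s4}  [seen]
{s0, s1, s2, s3, s4} --b--> {s0, s1, s2, s3, s4}  [seen]
{s0, s1, s3, s4} --a--> {s0, s1, s2, s3, s4}  [seen]
{s0, s1, s3, s4} --b--> {s0, s1, s2, s3, s4}  [seen]
Reachable DFA states: {s0}, {s2, s4}, {s0, s1, s2, s3}, {s0, s1, s3}, {s0, s1, s2, s4}, {s1, s2, s3, s4}, {s0, s1, s2, s3, s4}, {s0, s1, s3, s4}.
Accepting DFA states (contain an NFA accepting state): {s2, s4}, {s0, s1, s2, s3}, {s0, s1, s3}, {s0, s1, s2, s4}, {s1, s2, s3, s4}, {s0, s1, s2, s3, s4}, {s0, s1, s3, s4}.

7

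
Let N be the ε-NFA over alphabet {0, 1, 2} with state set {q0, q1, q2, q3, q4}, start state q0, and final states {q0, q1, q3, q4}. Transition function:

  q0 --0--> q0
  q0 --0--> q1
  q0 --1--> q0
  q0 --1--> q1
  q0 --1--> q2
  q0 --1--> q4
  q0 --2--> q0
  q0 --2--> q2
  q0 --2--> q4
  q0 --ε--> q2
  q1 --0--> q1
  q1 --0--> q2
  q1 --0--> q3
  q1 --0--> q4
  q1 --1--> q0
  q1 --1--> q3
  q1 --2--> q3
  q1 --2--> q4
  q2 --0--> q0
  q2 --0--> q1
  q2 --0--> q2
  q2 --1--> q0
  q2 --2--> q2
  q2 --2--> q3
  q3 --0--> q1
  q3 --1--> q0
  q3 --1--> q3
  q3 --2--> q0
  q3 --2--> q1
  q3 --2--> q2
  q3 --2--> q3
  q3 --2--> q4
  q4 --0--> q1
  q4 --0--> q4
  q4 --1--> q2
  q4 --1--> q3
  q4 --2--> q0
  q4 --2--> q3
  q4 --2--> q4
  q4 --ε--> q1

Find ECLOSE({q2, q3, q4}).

{q1, q2, q3, q4}

Begin with {q2, q3, q4}.
q4 →ε {q1}; add q1.
ε-closure = {q1, q2, q3, q4}.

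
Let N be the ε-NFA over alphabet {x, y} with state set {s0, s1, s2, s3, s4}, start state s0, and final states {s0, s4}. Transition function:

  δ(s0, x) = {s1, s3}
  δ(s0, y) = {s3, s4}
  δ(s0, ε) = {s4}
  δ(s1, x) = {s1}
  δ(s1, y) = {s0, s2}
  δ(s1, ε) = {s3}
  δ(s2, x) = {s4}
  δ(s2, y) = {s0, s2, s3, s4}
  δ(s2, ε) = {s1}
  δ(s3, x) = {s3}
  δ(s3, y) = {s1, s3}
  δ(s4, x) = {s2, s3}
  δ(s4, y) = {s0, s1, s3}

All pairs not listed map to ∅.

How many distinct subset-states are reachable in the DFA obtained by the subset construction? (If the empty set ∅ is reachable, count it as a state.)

6

Start state of the DFA: {s0, s4} (ε-closure of the NFA start).
{s0, s4} --x--> {s1, s2, s3}  [new]
{s0, s4} --y--> {s0, s1, s3, s4}  [new]
{s1, s2, s3} --x--> {s1, s3, s4}  [new]
{s1, s2, s3} --y--> {s0, s1, s2, s3, s4}  [new]
{s0, s1, s3, s4} --x--> {s1, s2, s3}  [seen]
{s0, s1, s3, s4} --y--> {s0, s1, s2, s3, s4}  [seen]
{s1, s3, s4} --x--> {s1, s2, s3}  [seen]
{s1, s3, s4} --y--> {s0, s1, s2, s3, s4}  [seen]
{s0, s1, s2, s3, s4} --x--> {s1, s2, s3, s4}  [new]
{s0, s1, s2, s3, s4} --y--> {s0, s1, s2, s3, s4}  [seen]
{s1, s2, s3, s4} --x--> {s1, s2, s3, s4}  [seen]
{s1, s2, s3, s4} --y--> {s0, s1, s2, s3, s4}  [seen]
Reachable DFA states: {s0, s4}, {s1, s2, s3}, {s0, s1, s3, s4}, {s1, s3, s4}, {s0, s1, s2, s3, s4}, {s1, s2, s3, s4}.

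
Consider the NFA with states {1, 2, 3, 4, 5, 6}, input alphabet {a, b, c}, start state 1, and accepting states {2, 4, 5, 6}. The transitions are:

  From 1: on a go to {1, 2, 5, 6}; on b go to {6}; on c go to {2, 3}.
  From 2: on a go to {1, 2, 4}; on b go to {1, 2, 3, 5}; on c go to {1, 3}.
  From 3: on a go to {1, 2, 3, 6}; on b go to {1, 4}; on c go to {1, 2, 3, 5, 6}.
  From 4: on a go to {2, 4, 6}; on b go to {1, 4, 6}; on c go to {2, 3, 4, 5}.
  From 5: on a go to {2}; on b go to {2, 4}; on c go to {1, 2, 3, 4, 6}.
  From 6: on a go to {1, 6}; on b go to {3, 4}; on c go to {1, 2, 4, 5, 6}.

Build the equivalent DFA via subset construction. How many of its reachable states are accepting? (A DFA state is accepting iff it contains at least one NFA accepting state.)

13

Start state of the DFA: {1}.
{1} --a--> {1, 2, 5, 6}  [new]
{1} --b--> {6}  [new]
{1} --c--> {2, 3}  [new]
{1, 2, 5, 6} --a--> {1, 2, 4, 5, 6}  [new]
{1, 2, 5, 6} --b--> {1, 2, 3, 4, 5, 6}  [new]
{1, 2, 5, 6} --c--> {1, 2, 3, 4, 5, 6}  [seen]
{6} --a--> {1, 6}  [new]
{6} --b--> {3, 4}  [new]
{6} --c--> {1, 2, 4, 5, 6}  [seen]
{2, 3} --a--> {1, 2, 3, 4, 6}  [new]
{2, 3} --b--> {1, 2, 3, 4, 5}  [new]
{2, 3} --c--> {1, 2, 3, 5, 6}  [new]
{1, 2, 4, 5, 6} --a--> {1, 2, 4, 5, 6}  [seen]
{1, 2, 4, 5, 6} --b--> {1, 2, 3, 4, 5, 6}  [seen]
{1, 2, 4, 5, 6} --c--> {1, 2, 3, 4, 5, 6}  [seen]
{1, 2, 3, 4, 5, 6} --a--> {1, 2, 3, 4, 5, 6}  [seen]
{1, 2, 3, 4, 5, 6} --b--> {1, 2, 3, 4, 5, 6}  [seen]
{1, 2, 3, 4, 5, 6} --c--> {1, 2, 3, 4, 5, 6}  [seen]
{1, 6} --a--> {1, 2, 5, 6}  [seen]
{1, 6} --b--> {3, 4, 6}  [new]
{1, 6} --c--> {1, 2, 3, 4, 5, 6}  [seen]
{3, 4} --a--> {1, 2, 3, 4, 6}  [seen]
{3, 4} --b--> {1, 4, 6}  [new]
{3, 4} --c--> {1, 2, 3, 4, 5, 6}  [seen]
{1, 2, 3, 4, 6} --a--> {1, 2, 3, 4, 5, 6}  [seen]
{1, 2, 3, 4, 6} --b--> {1, 2, 3, 4, 5, 6}  [seen]
{1, 2, 3, 4, 6} --c--> {1, 2, 3, 4, 5, 6}  [seen]
{1, 2, 3, 4, 5} --a--> {1, 2, 3, 4, 5, 6}  [seen]
{1, 2, 3, 4, 5} --b--> {1, 2, 3, 4, 5, 6}  [seen]
{1, 2, 3, 4, 5} --c--> {1, 2, 3, 4, 5, 6}  [seen]
{1, 2, 3, 5, 6} --a--> {1, 2, 3, 4, 5, 6}  [seen]
{1, 2, 3, 5, 6} --b--> {1, 2, 3, 4, 5, 6}  [seen]
{1, 2, 3, 5, 6} --c--> {1, 2, 3, 4, 5, 6}  [seen]
{3, 4, 6} --a--> {1, 2, 3, 4, 6}  [seen]
{3, 4, 6} --b--> {1, 3, 4, 6}  [new]
{3, 4, 6} --c--> {1, 2, 3, 4, 5, 6}  [seen]
{1, 4, 6} --a--> {1, 2, 4, 5, 6}  [seen]
{1, 4, 6} --b--> {1, 3, 4, 6}  [seen]
{1, 4, 6} --c--> {1, 2, 3, 4, 5, 6}  [seen]
{1, 3, 4, 6} --a--> {1, 2, 3, 4, 5, 6}  [seen]
{1, 3, 4, 6} --b--> {1, 3, 4, 6}  [seen]
{1, 3, 4, 6} --c--> {1, 2, 3, 4, 5, 6}  [seen]
Reachable DFA states: {1}, {1, 2, 5, 6}, {6}, {2, 3}, {1, 2, 4, 5, 6}, {1, 2, 3, 4, 5, 6}, {1, 6}, {3, 4}, {1, 2, 3, 4, 6}, {1, 2, 3, 4, 5}, {1, 2, 3, 5, 6}, {3, 4, 6}, {1, 4, 6}, {1, 3, 4, 6}.
Accepting DFA states (contain an NFA accepting state): {1, 2, 5, 6}, {6}, {2, 3}, {1, 2, 4, 5, 6}, {1, 2, 3, 4, 5, 6}, {1, 6}, {3, 4}, {1, 2, 3, 4, 6}, {1, 2, 3, 4, 5}, {1, 2, 3, 5, 6}, {3, 4, 6}, {1, 4, 6}, {1, 3, 4, 6}.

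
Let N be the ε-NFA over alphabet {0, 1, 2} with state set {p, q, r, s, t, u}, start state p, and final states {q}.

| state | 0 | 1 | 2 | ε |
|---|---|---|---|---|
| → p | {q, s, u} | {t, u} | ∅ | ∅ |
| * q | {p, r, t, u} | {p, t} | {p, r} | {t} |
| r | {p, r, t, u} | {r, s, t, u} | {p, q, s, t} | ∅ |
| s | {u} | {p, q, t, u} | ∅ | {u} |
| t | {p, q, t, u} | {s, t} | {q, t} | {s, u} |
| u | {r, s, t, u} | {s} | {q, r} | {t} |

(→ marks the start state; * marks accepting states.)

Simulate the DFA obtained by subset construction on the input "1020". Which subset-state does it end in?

{p, q, r, s, t, u}

Start: {p}.
δ(p,1) = {t, u}.
Union: {t, u}.
ε-closure gives {s, t, u}.
After 1: {s, t, u}.
δ(s,0) = {u}; δ(t,0) = {p, q, t, u}; δ(u,0) = {r, s, t, u}.
Union: {p, q, r, s, t, u}.
After 0: {p, q, r, s, t, u}.
δ(p,2) = ∅; δ(q,2) = {p, r}; δ(r,2) = {p, q, s, t}; δ(s,2) = ∅; δ(t,2) = {q, t}; δ(u,2) = {q, r}.
Union: {p, q, r, s, t}.
ε-closure gives {p, q, r, s, t, u}.
After 2: {p, q, r, s, t, u}.
δ(p,0) = {q, s, u}; δ(q,0) = {p, r, t, u}; δ(r,0) = {p, r, t, u}; δ(s,0) = {u}; δ(t,0) = {p, q, t, u}; δ(u,0) = {r, s, t, u}.
Union: {p, q, r, s, t, u}.
After 0: {p, q, r, s, t, u}.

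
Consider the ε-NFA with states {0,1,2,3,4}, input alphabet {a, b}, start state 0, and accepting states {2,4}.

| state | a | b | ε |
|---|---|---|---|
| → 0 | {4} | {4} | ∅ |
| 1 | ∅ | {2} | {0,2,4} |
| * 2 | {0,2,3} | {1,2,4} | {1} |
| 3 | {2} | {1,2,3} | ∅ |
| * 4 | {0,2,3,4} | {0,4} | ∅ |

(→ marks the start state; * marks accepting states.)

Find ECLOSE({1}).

{0,1,2,4}

Begin with {1}.
1 →ε {0,2,4}; add 0, 2, 4.
ε-closure = {0,1,2,4}.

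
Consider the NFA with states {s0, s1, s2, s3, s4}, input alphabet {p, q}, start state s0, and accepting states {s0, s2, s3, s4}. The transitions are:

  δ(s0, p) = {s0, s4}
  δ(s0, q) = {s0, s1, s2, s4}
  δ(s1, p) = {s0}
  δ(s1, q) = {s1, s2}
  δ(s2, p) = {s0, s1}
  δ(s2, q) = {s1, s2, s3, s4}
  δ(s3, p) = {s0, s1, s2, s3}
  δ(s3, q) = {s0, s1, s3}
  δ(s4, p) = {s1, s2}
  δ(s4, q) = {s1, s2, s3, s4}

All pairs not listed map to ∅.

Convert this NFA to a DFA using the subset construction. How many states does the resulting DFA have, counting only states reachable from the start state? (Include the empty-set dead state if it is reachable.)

Start state of the DFA: {s0}.
{s0} --p--> {s0, s4}  [new]
{s0} --q--> {s0, s1, s2, s4}  [new]
{s0, s4} --p--> {s0, s1, s2, s4}  [seen]
{s0, s4} --q--> {s0, s1, s2, s3, s4}  [new]
{s0, s1, s2, s4} --p--> {s0, s1, s2, s4}  [seen]
{s0, s1, s2, s4} --q--> {s0, s1, s2, s3, s4}  [seen]
{s0, s1, s2, s3, s4} --p--> {s0, s1, s2, s3, s4}  [seen]
{s0, s1, s2, s3, s4} --q--> {s0, s1, s2, s3, s4}  [seen]
Reachable DFA states: {s0}, {s0, s4}, {s0, s1, s2, s4}, {s0, s1, s2, s3, s4}.

4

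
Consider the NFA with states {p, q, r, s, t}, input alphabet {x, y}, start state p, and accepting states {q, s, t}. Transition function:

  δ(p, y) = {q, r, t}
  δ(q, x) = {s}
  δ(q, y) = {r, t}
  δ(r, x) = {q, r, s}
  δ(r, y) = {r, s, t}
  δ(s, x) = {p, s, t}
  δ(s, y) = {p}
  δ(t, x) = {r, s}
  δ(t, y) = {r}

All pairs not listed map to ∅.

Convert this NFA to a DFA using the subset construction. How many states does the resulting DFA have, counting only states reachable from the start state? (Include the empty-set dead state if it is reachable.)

7

Start state of the DFA: {p}.
{p} --x--> ∅  [new]
{p} --y--> {q, r, t}  [new]
∅ --x--> ∅  [seen]
∅ --y--> ∅  [seen]
{q, r, t} --x--> {q, r, s}  [new]
{q, r, t} --y--> {r, s, t}  [new]
{q, r, s} --x--> {p, q, r, s, t}  [new]
{q, r, s} --y--> {p, r, s, t}  [new]
{r, s, t} --x--> {p, q, r, s, t}  [seen]
{r, s, t} --y--> {p, r, s, t}  [seen]
{p, q, r, s, t} --x--> {p, q, r, s, t}  [seen]
{p, q, r, s, t} --y--> {p, q, r, s, t}  [seen]
{p, r, s, t} --x--> {p, q, r, s, t}  [seen]
{p, r, s, t} --y--> {p, q, r, s, t}  [seen]
Reachable DFA states: {p}, ∅, {q, r, t}, {q, r, s}, {r, s, t}, {p, q, r, s, t}, {p, r, s, t}.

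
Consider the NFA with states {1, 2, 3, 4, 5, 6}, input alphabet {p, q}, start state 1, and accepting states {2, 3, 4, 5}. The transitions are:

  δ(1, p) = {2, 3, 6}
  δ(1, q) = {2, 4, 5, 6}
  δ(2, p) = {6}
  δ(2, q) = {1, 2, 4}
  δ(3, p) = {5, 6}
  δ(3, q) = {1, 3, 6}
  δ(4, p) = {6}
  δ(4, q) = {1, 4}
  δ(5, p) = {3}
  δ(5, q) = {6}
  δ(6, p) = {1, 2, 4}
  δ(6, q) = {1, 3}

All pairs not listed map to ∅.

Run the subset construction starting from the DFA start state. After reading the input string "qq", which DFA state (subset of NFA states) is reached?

Start: {1}.
δ(1,q) = {2, 4, 5, 6}.
Union: {2, 4, 5, 6}.
After q: {2, 4, 5, 6}.
δ(2,q) = {1, 2, 4}; δ(4,q) = {1, 4}; δ(5,q) = {6}; δ(6,q) = {1, 3}.
Union: {1, 2, 3, 4, 6}.
After q: {1, 2, 3, 4, 6}.

{1, 2, 3, 4, 6}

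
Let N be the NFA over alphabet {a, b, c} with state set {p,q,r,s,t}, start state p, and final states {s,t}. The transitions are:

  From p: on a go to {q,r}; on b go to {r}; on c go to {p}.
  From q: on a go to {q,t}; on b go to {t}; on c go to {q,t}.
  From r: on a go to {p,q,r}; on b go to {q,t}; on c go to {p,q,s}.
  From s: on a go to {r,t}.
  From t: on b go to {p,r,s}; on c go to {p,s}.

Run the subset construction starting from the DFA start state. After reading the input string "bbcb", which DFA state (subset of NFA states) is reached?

{p,r,s,t}

Start: {p}.
δ(p,b) = {r}.
Union: {r}.
After b: {r}.
δ(r,b) = {q,t}.
Union: {q,t}.
After b: {q,t}.
δ(q,c) = {q,t}; δ(t,c) = {p,s}.
Union: {p,q,s,t}.
After c: {p,q,s,t}.
δ(p,b) = {r}; δ(q,b) = {t}; δ(s,b) = ∅; δ(t,b) = {p,r,s}.
Union: {p,r,s,t}.
After b: {p,r,s,t}.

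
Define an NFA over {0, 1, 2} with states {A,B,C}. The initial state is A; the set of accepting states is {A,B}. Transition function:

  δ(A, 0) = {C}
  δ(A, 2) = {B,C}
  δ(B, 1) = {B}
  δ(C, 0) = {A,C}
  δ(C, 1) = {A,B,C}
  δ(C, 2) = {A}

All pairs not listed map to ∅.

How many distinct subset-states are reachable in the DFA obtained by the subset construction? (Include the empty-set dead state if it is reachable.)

Start state of the DFA: {A}.
{A} --0--> {C}  [new]
{A} --1--> ∅  [new]
{A} --2--> {B,C}  [new]
{C} --0--> {A,C}  [new]
{C} --1--> {A,B,C}  [new]
{C} --2--> {A}  [seen]
∅ --0--> ∅  [seen]
∅ --1--> ∅  [seen]
∅ --2--> ∅  [seen]
{B,C} --0--> {A,C}  [seen]
{B,C} --1--> {A,B,C}  [seen]
{B,C} --2--> {A}  [seen]
{A,C} --0--> {A,C}  [seen]
{A,C} --1--> {A,B,C}  [seen]
{A,C} --2--> {A,B,C}  [seen]
{A,B,C} --0--> {A,C}  [seen]
{A,B,C} --1--> {A,B,C}  [seen]
{A,B,C} --2--> {A,B,C}  [seen]
Reachable DFA states: {A}, {C}, ∅, {B,C}, {A,C}, {A,B,C}.

6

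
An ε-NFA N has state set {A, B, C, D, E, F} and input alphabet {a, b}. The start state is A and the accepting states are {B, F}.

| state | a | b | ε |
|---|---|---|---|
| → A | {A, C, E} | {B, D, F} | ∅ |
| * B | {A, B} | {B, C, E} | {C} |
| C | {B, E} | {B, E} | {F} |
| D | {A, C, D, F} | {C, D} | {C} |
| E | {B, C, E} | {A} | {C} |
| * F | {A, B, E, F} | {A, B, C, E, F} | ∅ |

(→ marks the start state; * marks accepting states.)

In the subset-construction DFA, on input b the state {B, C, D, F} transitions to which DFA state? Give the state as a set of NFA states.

{A, B, C, D, E, F}

δ(B,b) = {B, C, E}; δ(C,b) = {B, E}; δ(D,b) = {C, D}; δ(F,b) = {A, B, C, E, F}.
Union: {A, B, C, D, E, F}.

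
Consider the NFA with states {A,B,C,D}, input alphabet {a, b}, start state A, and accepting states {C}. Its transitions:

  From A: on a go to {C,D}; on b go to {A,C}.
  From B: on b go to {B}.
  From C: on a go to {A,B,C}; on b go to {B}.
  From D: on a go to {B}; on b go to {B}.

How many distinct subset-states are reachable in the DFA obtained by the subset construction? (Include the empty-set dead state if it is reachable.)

7

Start state of the DFA: {A}.
{A} --a--> {C,D}  [new]
{A} --b--> {A,C}  [new]
{C,D} --a--> {A,B,C}  [new]
{C,D} --b--> {B}  [new]
{A,C} --a--> {A,B,C,D}  [new]
{A,C} --b--> {A,B,C}  [seen]
{A,B,C} --a--> {A,B,C,D}  [seen]
{A,B,C} --b--> {A,B,C}  [seen]
{B} --a--> ∅  [new]
{B} --b--> {B}  [seen]
{A,B,C,D} --a--> {A,B,C,D}  [seen]
{A,B,C,D} --b--> {A,B,C}  [seen]
∅ --a--> ∅  [seen]
∅ --b--> ∅  [seen]
Reachable DFA states: {A}, {C,D}, {A,C}, {A,B,C}, {B}, {A,B,C,D}, ∅.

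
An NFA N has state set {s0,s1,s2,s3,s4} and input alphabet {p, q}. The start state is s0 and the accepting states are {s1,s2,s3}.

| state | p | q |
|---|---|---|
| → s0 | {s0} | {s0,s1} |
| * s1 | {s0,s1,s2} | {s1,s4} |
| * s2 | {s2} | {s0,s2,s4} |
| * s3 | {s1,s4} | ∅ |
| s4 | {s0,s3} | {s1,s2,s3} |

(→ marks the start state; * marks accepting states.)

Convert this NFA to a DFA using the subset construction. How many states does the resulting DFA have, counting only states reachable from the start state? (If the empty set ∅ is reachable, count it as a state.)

Start state of the DFA: {s0}.
{s0} --p--> {s0}  [seen]
{s0} --q--> {s0,s1}  [new]
{s0,s1} --p--> {s0,s1,s2}  [new]
{s0,s1} --q--> {s0,s1,s4}  [new]
{s0,s1,s2} --p--> {s0,s1,s2}  [seen]
{s0,s1,s2} --q--> {s0,s1,s2,s4}  [new]
{s0,s1,s4} --p--> {s0,s1,s2,s3}  [new]
{s0,s1,s4} --q--> {s0,s1,s2,s3,s4}  [new]
{s0,s1,s2,s4} --p--> {s0,s1,s2,s3}  [seen]
{s0,s1,s2,s4} --q--> {s0,s1,s2,s3,s4}  [seen]
{s0,s1,s2,s3} --p--> {s0,s1,s2,s4}  [seen]
{s0,s1,s2,s3} --q--> {s0,s1,s2,s4}  [seen]
{s0,s1,s2,s3,s4} --p--> {s0,s1,s2,s3,s4}  [seen]
{s0,s1,s2,s3,s4} --q--> {s0,s1,s2,s3,s4}  [seen]
Reachable DFA states: {s0}, {s0,s1}, {s0,s1,s2}, {s0,s1,s4}, {s0,s1,s2,s4}, {s0,s1,s2,s3}, {s0,s1,s2,s3,s4}.

7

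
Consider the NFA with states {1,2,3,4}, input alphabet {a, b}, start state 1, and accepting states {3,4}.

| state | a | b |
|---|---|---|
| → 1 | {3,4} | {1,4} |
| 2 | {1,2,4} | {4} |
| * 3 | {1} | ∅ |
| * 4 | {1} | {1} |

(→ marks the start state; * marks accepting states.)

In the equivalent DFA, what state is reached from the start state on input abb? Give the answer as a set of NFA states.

Start: {1}.
δ(1,a) = {3,4}.
Union: {3,4}.
After a: {3,4}.
δ(3,b) = ∅; δ(4,b) = {1}.
Union: {1}.
After b: {1}.
δ(1,b) = {1,4}.
Union: {1,4}.
After b: {1,4}.

{1,4}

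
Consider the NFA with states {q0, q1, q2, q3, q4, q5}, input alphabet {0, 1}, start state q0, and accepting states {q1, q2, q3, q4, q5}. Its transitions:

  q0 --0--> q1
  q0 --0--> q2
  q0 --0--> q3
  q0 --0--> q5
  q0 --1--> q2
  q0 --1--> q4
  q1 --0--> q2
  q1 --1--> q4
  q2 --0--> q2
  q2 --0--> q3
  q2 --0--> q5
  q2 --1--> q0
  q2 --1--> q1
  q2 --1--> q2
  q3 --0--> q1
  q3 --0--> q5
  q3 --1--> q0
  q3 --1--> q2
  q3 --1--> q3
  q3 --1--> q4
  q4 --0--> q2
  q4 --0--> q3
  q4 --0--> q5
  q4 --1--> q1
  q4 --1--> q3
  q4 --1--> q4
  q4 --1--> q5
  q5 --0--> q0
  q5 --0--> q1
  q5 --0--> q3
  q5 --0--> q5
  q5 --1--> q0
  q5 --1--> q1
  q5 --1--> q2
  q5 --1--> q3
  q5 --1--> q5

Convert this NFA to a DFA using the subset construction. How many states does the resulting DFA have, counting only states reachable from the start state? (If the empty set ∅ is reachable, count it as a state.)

6

Start state of the DFA: {q0}.
{q0} --0--> {q1, q2, q3, q5}  [new]
{q0} --1--> {q2, q4}  [new]
{q1, q2, q3, q5} --0--> {q0, q1, q2, q3, q5}  [new]
{q1, q2, q3, q5} --1--> {q0, q1, q2, q3, q4, q5}  [new]
{q2, q4} --0--> {q2, q3, q5}  [new]
{q2, q4} --1--> {q0, q1, q2, q3, q4, q5}  [seen]
{q0, q1, q2, q3, q5} --0--> {q0, q1, q2, q3, q5}  [seen]
{q0, q1, q2, q3, q5} --1--> {q0, q1, q2, q3, q4, q5}  [seen]
{q0, q1, q2, q3, q4, q5} --0--> {q0, q1, q2, q3, q5}  [seen]
{q0, q1, q2, q3, q4, q5} --1--> {q0, q1, q2, q3, q4, q5}  [seen]
{q2, q3, q5} --0--> {q0, q1, q2, q3, q5}  [seen]
{q2, q3, q5} --1--> {q0, q1, q2, q3, q4, q5}  [seen]
Reachable DFA states: {q0}, {q1, q2, q3, q5}, {q2, q4}, {q0, q1, q2, q3, q5}, {q0, q1, q2, q3, q4, q5}, {q2, q3, q5}.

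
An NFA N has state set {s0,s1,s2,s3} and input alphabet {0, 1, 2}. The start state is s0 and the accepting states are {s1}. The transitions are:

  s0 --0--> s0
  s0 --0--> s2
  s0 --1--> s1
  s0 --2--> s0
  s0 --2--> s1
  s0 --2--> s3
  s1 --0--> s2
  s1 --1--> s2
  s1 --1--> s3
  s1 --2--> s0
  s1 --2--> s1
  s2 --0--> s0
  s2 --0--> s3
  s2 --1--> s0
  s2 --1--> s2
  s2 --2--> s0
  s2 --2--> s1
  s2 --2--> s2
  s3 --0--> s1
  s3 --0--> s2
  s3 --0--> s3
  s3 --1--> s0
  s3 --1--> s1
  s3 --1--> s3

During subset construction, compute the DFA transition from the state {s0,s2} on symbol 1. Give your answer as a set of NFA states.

{s0,s1,s2}

δ(s0,1) = {s1}; δ(s2,1) = {s0,s2}.
Union: {s0,s1,s2}.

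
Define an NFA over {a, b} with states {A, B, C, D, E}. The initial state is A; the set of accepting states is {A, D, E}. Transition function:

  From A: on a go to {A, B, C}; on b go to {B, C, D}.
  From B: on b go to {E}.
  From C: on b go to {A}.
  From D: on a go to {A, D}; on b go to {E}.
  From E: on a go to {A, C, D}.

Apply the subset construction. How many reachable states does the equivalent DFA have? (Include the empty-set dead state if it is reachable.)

Start state of the DFA: {A}.
{A} --a--> {A, B, C}  [new]
{A} --b--> {B, C, D}  [new]
{A, B, C} --a--> {A, B, C}  [seen]
{A, B, C} --b--> {A, B, C, D, E}  [new]
{B, C, D} --a--> {A, D}  [new]
{B, C, D} --b--> {A, E}  [new]
{A, B, C, D, E} --a--> {A, B, C, D}  [new]
{A, B, C, D, E} --b--> {A, B, C, D, E}  [seen]
{A, D} --a--> {A, B, C, D}  [seen]
{A, D} --b--> {B, C, D, E}  [new]
{A, E} --a--> {A, B, C, D}  [seen]
{A, E} --b--> {B, C, D}  [seen]
{A, B, C, D} --a--> {A, B, C, D}  [seen]
{A, B, C, D} --b--> {A, B, C, D, E}  [seen]
{B, C, D, E} --a--> {A, C, D}  [new]
{B, C, D, E} --b--> {A, E}  [seen]
{A, C, D} --a--> {A, B, C, D}  [seen]
{A, C, D} --b--> {A, B, C, D, E}  [seen]
Reachable DFA states: {A}, {A, B, C}, {B, C, D}, {A, B, C, D, E}, {A, D}, {A, E}, {A, B, C, D}, {B, C, D, E}, {A, C, D}.

9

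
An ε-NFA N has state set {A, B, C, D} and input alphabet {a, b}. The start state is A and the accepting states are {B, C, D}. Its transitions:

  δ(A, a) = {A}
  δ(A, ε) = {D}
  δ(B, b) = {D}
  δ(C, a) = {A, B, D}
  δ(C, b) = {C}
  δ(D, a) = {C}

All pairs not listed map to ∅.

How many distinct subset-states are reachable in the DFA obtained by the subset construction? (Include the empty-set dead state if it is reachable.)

8

Start state of the DFA: {A, D} (ε-closure of the NFA start).
{A, D} --a--> {A, C, D}  [new]
{A, D} --b--> ∅  [new]
{A, C, D} --a--> {A, B, C, D}  [new]
{A, C, D} --b--> {C}  [new]
∅ --a--> ∅  [seen]
∅ --b--> ∅  [seen]
{A, B, C, D} --a--> {A, B, C, D}  [seen]
{A, B, C, D} --b--> {C, D}  [new]
{C} --a--> {A, B, D}  [new]
{C} --b--> {C}  [seen]
{C, D} --a--> {A, B, C, D}  [seen]
{C, D} --b--> {C}  [seen]
{A, B, D} --a--> {A, C, D}  [seen]
{A, B, D} --b--> {D}  [new]
{D} --a--> {C}  [seen]
{D} --b--> ∅  [seen]
Reachable DFA states: {A, D}, {A, C, D}, ∅, {A, B, C, D}, {C}, {C, D}, {A, B, D}, {D}.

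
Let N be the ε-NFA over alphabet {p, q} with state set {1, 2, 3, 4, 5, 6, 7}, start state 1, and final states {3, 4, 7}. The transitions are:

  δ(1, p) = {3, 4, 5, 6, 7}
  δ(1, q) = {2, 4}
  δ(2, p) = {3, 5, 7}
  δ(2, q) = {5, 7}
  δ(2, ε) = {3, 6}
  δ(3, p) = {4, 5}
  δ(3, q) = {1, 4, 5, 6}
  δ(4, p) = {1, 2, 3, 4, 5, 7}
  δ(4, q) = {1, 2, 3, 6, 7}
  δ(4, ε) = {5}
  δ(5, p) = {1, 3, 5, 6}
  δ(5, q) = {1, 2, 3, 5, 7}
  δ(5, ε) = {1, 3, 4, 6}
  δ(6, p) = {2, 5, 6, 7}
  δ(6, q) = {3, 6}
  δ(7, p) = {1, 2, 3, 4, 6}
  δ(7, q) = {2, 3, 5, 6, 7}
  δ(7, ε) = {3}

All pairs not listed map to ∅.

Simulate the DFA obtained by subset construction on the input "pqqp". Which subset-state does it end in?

{1, 2, 3, 4, 5, 6, 7}

Start: {1}.
δ(1,p) = {3, 4, 5, 6, 7}.
Union: {3, 4, 5, 6, 7}.
ε-closure gives {1, 3, 4, 5, 6, 7}.
After p: {1, 3, 4, 5, 6, 7}.
δ(1,q) = {2, 4}; δ(3,q) = {1, 4, 5, 6}; δ(4,q) = {1, 2, 3, 6, 7}; δ(5,q) = {1, 2, 3, 5, 7}; δ(6,q) = {3, 6}; δ(7,q) = {2, 3, 5, 6, 7}.
Union: {1, 2, 3, 4, 5, 6, 7}.
After q: {1, 2, 3, 4, 5, 6, 7}.
δ(1,q) = {2, 4}; δ(2,q) = {5, 7}; δ(3,q) = {1, 4, 5, 6}; δ(4,q) = {1, 2, 3, 6, 7}; δ(5,q) = {1, 2, 3, 5, 7}; δ(6,q) = {3, 6}; δ(7,q) = {2, 3, 5, 6, 7}.
Union: {1, 2, 3, 4, 5, 6, 7}.
After q: {1, 2, 3, 4, 5, 6, 7}.
δ(1,p) = {3, 4, 5, 6, 7}; δ(2,p) = {3, 5, 7}; δ(3,p) = {4, 5}; δ(4,p) = {1, 2, 3, 4, 5, 7}; δ(5,p) = {1, 3, 5, 6}; δ(6,p) = {2, 5, 6, 7}; δ(7,p) = {1, 2, 3, 4, 6}.
Union: {1, 2, 3, 4, 5, 6, 7}.
After p: {1, 2, 3, 4, 5, 6, 7}.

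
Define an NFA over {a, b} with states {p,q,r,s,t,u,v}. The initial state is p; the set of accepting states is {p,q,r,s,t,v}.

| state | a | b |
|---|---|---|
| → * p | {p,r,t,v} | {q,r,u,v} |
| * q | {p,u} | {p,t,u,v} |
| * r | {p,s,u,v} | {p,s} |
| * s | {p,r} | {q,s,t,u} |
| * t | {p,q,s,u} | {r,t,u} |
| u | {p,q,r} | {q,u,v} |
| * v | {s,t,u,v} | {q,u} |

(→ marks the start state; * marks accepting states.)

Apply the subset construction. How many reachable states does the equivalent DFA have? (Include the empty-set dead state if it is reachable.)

5

Start state of the DFA: {p}.
{p} --a--> {p,r,t,v}  [new]
{p} --b--> {q,r,u,v}  [new]
{p,r,t,v} --a--> {p,q,r,s,t,u,v}  [new]
{p,r,t,v} --b--> {p,q,r,s,t,u,v}  [seen]
{q,r,u,v} --a--> {p,q,r,s,t,u,v}  [seen]
{q,r,u,v} --b--> {p,q,s,t,u,v}  [new]
{p,q,r,s,t,u,v} --a--> {p,q,r,s,t,u,v}  [seen]
{p,q,r,s,t,u,v} --b--> {p,q,r,s,t,u,v}  [seen]
{p,q,s,t,u,v} --a--> {p,q,r,s,t,u,v}  [seen]
{p,q,s,t,u,v} --b--> {p,q,r,s,t,u,v}  [seen]
Reachable DFA states: {p}, {p,r,t,v}, {q,r,u,v}, {p,q,r,s,t,u,v}, {p,q,s,t,u,v}.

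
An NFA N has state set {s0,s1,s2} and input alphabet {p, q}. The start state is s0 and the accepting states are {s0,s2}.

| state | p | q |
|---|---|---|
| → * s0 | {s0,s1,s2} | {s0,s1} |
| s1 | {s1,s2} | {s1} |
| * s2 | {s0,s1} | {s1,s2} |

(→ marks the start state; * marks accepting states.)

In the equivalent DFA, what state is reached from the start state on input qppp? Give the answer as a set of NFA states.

{s0,s1,s2}

Start: {s0}.
δ(s0,q) = {s0,s1}.
Union: {s0,s1}.
After q: {s0,s1}.
δ(s0,p) = {s0,s1,s2}; δ(s1,p) = {s1,s2}.
Union: {s0,s1,s2}.
After p: {s0,s1,s2}.
δ(s0,p) = {s0,s1,s2}; δ(s1,p) = {s1,s2}; δ(s2,p) = {s0,s1}.
Union: {s0,s1,s2}.
After p: {s0,s1,s2}.
δ(s0,p) = {s0,s1,s2}; δ(s1,p) = {s1,s2}; δ(s2,p) = {s0,s1}.
Union: {s0,s1,s2}.
After p: {s0,s1,s2}.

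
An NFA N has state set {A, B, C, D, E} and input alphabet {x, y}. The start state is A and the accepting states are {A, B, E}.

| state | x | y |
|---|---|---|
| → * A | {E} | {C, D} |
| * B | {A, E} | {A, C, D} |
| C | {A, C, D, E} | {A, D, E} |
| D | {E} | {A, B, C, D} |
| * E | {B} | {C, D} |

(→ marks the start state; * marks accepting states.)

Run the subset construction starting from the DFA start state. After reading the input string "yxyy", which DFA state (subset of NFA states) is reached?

Start: {A}.
δ(A,y) = {C, D}.
Union: {C, D}.
After y: {C, D}.
δ(C,x) = {A, C, D, E}; δ(D,x) = {E}.
Union: {A, C, D, E}.
After x: {A, C, D, E}.
δ(A,y) = {C, D}; δ(C,y) = {A, D, E}; δ(D,y) = {A, B, C, D}; δ(E,y) = {C, D}.
Union: {A, B, C, D, E}.
After y: {A, B, C, D, E}.
δ(A,y) = {C, D}; δ(B,y) = {A, C, D}; δ(C,y) = {A, D, E}; δ(D,y) = {A, B, C, D}; δ(E,y) = {C, D}.
Union: {A, B, C, D, E}.
After y: {A, B, C, D, E}.

{A, B, C, D, E}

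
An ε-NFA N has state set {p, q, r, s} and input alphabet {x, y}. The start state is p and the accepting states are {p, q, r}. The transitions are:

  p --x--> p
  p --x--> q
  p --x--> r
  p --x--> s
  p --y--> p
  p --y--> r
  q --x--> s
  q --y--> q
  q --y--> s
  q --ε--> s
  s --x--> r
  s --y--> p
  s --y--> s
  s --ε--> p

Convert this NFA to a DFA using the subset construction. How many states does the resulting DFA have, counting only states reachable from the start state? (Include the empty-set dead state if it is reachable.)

3

Start state of the DFA: {p} (ε-closure of the NFA start).
{p} --x--> {p, q, r, s}  [new]
{p} --y--> {p, r}  [new]
{p, q, r, s} --x--> {p, q, r, s}  [seen]
{p, q, r, s} --y--> {p, q, r, s}  [seen]
{p, r} --x--> {p, q, r, s}  [seen]
{p, r} --y--> {p, r}  [seen]
Reachable DFA states: {p}, {p, q, r, s}, {p, r}.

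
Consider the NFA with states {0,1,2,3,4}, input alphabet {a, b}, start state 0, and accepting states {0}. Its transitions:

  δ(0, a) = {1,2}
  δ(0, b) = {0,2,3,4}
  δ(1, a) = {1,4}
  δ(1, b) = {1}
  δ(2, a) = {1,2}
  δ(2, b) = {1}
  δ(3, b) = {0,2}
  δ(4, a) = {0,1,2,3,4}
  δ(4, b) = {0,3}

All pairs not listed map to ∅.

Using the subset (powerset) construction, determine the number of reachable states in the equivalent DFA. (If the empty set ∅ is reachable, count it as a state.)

8

Start state of the DFA: {0}.
{0} --a--> {1,2}  [new]
{0} --b--> {0,2,3,4}  [new]
{1,2} --a--> {1,2,4}  [new]
{1,2} --b--> {1}  [new]
{0,2,3,4} --a--> {0,1,2,3,4}  [new]
{0,2,3,4} --b--> {0,1,2,3,4}  [seen]
{1,2,4} --a--> {0,1,2,3,4}  [seen]
{1,2,4} --b--> {0,1,3}  [new]
{1} --a--> {1,4}  [new]
{1} --b--> {1}  [seen]
{0,1,2,3,4} --a--> {0,1,2,3,4}  [seen]
{0,1,2,3,4} --b--> {0,1,2,3,4}  [seen]
{0,1,3} --a--> {1,2,4}  [seen]
{0,1,3} --b--> {0,1,2,3,4}  [seen]
{1,4} --a--> {0,1,2,3,4}  [seen]
{1,4} --b--> {0,1,3}  [seen]
Reachable DFA states: {0}, {1,2}, {0,2,3,4}, {1,2,4}, {1}, {0,1,2,3,4}, {0,1,3}, {1,4}.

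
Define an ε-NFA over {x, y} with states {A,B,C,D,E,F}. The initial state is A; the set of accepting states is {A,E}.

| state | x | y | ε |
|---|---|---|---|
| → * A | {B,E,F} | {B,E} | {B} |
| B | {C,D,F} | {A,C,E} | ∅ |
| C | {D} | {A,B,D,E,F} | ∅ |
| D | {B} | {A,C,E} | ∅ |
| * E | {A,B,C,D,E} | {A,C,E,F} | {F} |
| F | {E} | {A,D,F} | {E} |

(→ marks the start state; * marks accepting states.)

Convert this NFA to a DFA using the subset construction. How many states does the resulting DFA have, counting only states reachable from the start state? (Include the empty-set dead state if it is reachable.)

4

Start state of the DFA: {A,B} (ε-closure of the NFA start).
{A,B} --x--> {B,C,D,E,F}  [new]
{A,B} --y--> {A,B,C,E,F}  [new]
{B,C,D,E,F} --x--> {A,B,C,D,E,F}  [new]
{B,C,D,E,F} --y--> {A,B,C,D,E,F}  [seen]
{A,B,C,E,F} --x--> {A,B,C,D,E,F}  [seen]
{A,B,C,E,F} --y--> {A,B,C,D,E,F}  [seen]
{A,B,C,D,E,F} --x--> {A,B,C,D,E,F}  [seen]
{A,B,C,D,E,F} --y--> {A,B,C,D,E,F}  [seen]
Reachable DFA states: {A,B}, {B,C,D,E,F}, {A,B,C,E,F}, {A,B,C,D,E,F}.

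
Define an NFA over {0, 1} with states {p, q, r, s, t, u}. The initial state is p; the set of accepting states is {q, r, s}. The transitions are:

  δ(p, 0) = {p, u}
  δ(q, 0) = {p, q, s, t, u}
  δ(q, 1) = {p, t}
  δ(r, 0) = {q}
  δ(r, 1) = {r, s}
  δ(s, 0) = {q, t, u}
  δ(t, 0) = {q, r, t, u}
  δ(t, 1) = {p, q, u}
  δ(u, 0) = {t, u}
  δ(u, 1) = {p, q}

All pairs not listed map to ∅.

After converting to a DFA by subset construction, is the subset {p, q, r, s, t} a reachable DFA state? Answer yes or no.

Start state of the DFA: {p}.
{p} --0--> {p, u}  [new]
{p} --1--> ∅  [new]
{p, u} --0--> {p, t, u}  [new]
{p, u} --1--> {p, q}  [new]
∅ --0--> ∅  [seen]
∅ --1--> ∅  [seen]
{p, t, u} --0--> {p, q, r, t, u}  [new]
{p, t, u} --1--> {p, q, u}  [new]
{p, q} --0--> {p, q, s, t, u}  [new]
{p, q} --1--> {p, t}  [new]
{p, q, r, t, u} --0--> {p, q, r, s, t, u}  [new]
{p, q, r, t, u} --1--> {p, q, r, s, t, u}  [seen]
{p, q, u} --0--> {p, q, s, t, u}  [seen]
{p, q, u} --1--> {p, q, t}  [new]
{p, q, s, t, u} --0--> {p, q, r, s, t, u}  [seen]
{p, q, s, t, u} --1--> {p, q, t, u}  [new]
{p, t} --0--> {p, q, r, t, u}  [seen]
{p, t} --1--> {p, q, u}  [seen]
{p, q, r, s, t, u} --0--> {p, q, r, s, t, u}  [seen]
{p, q, r, s, t, u} --1--> {p, q, r, s, t, u}  [seen]
{p, q, t} --0--> {p, q, r, s, t, u}  [seen]
{p, q, t} --1--> {p, q, t, u}  [seen]
{p, q, t, u} --0--> {p, q, r, s, t, u}  [seen]
{p, q, t, u} --1--> {p, q, t, u}  [seen]
Reachable DFA states: {p}, {p, u}, ∅, {p, t, u}, {p, q}, {p, q, r, t, u}, {p, q, u}, {p, q, s, t, u}, {p, t}, {p, q, r, s, t, u}, {p, q, t}, {p, q, t, u}.
{p, q, r, s, t} is not among them.

no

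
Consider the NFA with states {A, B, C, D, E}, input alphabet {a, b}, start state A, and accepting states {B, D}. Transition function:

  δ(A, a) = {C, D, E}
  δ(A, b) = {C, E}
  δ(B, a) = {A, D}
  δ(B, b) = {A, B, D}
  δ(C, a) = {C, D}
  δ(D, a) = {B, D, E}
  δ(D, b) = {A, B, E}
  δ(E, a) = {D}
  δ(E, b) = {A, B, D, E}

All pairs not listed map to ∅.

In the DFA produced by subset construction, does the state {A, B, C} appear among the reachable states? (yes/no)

no

Start state of the DFA: {A}.
{A} --a--> {C, D, E}  [new]
{A} --b--> {C, E}  [new]
{C, D, E} --a--> {B, C, D, E}  [new]
{C, D, E} --b--> {A, B, D, E}  [new]
{C, E} --a--> {C, D}  [new]
{C, E} --b--> {A, B, D, E}  [seen]
{B, C, D, E} --a--> {A, B, C, D, E}  [new]
{B, C, D, E} --b--> {A, B, D, E}  [seen]
{A, B, D, E} --a--> {A, B, C, D, E}  [seen]
{A, B, D, E} --b--> {A, B, C, D, E}  [seen]
{C, D} --a--> {B, C, D, E}  [seen]
{C, D} --b--> {A, B, E}  [new]
{A, B, C, D, E} --a--> {A, B, C, D, E}  [seen]
{A, B, C, D, E} --b--> {A, B, C, D, E}  [seen]
{A, B, E} --a--> {A, C, D, E}  [new]
{A, B, E} --b--> {A, B, C, D, E}  [seen]
{A, C, D, E} --a--> {B, C, D, E}  [seen]
{A, C, D, E} --b--> {A, B, C, D, E}  [seen]
Reachable DFA states: {A}, {C, D, E}, {C, E}, {B, C, D, E}, {A, B, D, E}, {C, D}, {A, B, C, D, E}, {A, B, E}, {A, C, D, E}.
{A, B, C} is not among them.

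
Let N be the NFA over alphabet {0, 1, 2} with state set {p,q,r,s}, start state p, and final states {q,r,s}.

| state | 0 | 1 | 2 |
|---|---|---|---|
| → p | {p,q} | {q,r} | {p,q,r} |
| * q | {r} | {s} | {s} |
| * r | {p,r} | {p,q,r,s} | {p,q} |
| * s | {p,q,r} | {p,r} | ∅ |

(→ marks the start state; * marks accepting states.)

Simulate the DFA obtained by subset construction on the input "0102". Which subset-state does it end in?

{p,q,r,s}

Start: {p}.
δ(p,0) = {p,q}.
Union: {p,q}.
After 0: {p,q}.
δ(p,1) = {q,r}; δ(q,1) = {s}.
Union: {q,r,s}.
After 1: {q,r,s}.
δ(q,0) = {r}; δ(r,0) = {p,r}; δ(s,0) = {p,q,r}.
Union: {p,q,r}.
After 0: {p,q,r}.
δ(p,2) = {p,q,r}; δ(q,2) = {s}; δ(r,2) = {p,q}.
Union: {p,q,r,s}.
After 2: {p,q,r,s}.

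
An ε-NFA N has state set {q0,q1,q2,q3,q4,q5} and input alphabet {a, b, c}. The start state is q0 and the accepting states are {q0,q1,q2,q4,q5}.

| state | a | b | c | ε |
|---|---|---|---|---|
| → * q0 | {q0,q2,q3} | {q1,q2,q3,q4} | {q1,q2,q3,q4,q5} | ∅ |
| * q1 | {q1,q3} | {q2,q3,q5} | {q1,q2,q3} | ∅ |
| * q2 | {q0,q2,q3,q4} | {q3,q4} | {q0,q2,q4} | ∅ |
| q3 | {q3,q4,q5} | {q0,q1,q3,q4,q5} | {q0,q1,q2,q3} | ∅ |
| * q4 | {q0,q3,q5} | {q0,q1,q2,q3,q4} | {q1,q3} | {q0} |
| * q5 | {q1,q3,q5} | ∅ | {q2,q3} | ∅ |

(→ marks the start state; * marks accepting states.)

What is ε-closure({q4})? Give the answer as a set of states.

{q0,q4}

Begin with {q4}.
q4 →ε {q0}; add q0.
ε-closure = {q0,q4}.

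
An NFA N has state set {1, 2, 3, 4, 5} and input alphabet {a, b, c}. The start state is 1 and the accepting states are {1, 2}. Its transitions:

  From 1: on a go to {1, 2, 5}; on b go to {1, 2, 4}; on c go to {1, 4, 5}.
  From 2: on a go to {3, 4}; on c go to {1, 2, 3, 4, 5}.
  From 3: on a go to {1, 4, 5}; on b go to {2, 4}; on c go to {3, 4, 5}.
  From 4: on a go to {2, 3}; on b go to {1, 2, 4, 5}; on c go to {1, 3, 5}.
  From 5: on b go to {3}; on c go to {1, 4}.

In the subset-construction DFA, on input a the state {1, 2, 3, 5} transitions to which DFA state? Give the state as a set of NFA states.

{1, 2, 3, 4, 5}

δ(1,a) = {1, 2, 5}; δ(2,a) = {3, 4}; δ(3,a) = {1, 4, 5}; δ(5,a) = ∅.
Union: {1, 2, 3, 4, 5}.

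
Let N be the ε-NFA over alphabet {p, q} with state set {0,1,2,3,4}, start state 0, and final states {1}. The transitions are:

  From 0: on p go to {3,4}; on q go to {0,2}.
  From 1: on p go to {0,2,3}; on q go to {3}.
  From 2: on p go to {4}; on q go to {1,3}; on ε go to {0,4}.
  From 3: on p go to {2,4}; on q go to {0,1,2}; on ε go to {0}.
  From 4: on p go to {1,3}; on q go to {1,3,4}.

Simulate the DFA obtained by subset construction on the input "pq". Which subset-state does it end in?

{0,1,2,3,4}

Start: {0}.
δ(0,p) = {3,4}.
Union: {3,4}.
ε-closure gives {0,3,4}.
After p: {0,3,4}.
δ(0,q) = {0,2}; δ(3,q) = {0,1,2}; δ(4,q) = {1,3,4}.
Union: {0,1,2,3,4}.
After q: {0,1,2,3,4}.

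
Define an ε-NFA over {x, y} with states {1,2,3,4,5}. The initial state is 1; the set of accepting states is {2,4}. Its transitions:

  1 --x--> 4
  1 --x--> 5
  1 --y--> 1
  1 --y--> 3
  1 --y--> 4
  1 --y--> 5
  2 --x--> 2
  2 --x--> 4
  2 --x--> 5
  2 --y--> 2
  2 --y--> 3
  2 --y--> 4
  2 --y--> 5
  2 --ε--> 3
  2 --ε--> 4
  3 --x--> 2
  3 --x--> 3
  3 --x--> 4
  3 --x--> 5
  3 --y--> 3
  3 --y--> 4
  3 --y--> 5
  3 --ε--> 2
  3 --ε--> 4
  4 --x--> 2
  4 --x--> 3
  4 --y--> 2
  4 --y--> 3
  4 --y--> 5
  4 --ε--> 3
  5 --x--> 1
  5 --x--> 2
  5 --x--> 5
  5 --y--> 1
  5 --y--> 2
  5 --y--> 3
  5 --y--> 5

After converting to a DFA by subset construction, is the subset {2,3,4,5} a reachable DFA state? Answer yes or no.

yes

Start state of the DFA: {1} (ε-closure of the NFA start).
{1} --x--> {2,3,4,5}  [new]
{1} --y--> {1,2,3,4,5}  [new]
{2,3,4,5} --x--> {1,2,3,4,5}  [seen]
{2,3,4,5} --y--> {1,2,3,4,5}  [seen]
{1,2,3,4,5} --x--> {1,2,3,4,5}  [seen]
{1,2,3,4,5} --y--> {1,2,3,4,5}  [seen]
Reachable DFA states: {1}, {2,3,4,5}, {1,2,3,4,5}.
{2,3,4,5} is among them.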